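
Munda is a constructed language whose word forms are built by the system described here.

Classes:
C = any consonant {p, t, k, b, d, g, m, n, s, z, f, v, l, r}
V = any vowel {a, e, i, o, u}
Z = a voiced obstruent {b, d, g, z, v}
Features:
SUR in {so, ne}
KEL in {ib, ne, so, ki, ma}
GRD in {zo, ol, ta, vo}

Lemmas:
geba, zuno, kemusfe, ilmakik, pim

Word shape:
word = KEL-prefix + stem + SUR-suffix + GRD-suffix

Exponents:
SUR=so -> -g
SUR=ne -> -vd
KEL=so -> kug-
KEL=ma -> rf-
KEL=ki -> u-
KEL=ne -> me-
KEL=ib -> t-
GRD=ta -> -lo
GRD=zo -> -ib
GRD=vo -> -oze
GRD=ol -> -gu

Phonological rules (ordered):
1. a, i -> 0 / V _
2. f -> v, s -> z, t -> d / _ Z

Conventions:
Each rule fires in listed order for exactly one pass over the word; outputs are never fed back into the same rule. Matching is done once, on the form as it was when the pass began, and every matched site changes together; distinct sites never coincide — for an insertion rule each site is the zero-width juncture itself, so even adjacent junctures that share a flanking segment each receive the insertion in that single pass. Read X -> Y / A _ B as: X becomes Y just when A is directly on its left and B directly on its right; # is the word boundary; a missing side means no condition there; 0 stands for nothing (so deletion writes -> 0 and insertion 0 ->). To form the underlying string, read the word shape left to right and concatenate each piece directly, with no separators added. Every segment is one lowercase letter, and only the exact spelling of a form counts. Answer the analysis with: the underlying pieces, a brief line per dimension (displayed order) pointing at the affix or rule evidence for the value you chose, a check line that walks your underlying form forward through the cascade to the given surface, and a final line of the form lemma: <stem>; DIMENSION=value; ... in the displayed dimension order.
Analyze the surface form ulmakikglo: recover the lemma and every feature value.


underlying: u-ilmakik-g-lo
SUR=so - signalled by the affix -g
KEL=ki - signalled by the affix u-
GRD=ta - signalled by the affix -lo
check: uilmakikglo -> ulmakikglo -> ulmakikglo
lemma: ilmakik; SUR=so; KEL=ki; GRD=ta


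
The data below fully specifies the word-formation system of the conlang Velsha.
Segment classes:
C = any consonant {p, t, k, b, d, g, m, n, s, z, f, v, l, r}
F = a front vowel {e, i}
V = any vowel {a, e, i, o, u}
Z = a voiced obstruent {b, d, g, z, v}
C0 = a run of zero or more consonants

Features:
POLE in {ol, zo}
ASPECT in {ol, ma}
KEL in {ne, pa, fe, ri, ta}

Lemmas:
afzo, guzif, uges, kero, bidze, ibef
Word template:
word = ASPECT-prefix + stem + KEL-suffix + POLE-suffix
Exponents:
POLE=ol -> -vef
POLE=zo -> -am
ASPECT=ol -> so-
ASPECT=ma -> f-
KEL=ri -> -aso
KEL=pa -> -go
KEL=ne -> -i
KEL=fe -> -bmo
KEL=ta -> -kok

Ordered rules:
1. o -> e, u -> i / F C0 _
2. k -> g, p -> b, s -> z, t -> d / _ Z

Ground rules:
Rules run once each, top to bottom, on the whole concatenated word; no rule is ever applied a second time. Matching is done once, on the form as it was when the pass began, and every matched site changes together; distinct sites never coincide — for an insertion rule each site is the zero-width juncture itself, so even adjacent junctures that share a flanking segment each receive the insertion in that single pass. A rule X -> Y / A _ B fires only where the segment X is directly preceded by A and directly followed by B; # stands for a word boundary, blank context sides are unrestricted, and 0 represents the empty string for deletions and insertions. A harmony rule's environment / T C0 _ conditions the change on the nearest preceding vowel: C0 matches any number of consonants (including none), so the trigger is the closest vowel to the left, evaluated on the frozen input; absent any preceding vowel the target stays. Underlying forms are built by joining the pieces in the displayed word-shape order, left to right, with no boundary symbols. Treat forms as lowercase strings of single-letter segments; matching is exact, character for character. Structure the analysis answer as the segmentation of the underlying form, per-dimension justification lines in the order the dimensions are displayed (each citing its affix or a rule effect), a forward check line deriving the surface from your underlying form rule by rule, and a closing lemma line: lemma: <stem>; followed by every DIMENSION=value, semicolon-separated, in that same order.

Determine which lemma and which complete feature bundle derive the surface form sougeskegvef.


underlying: so-uges-kok-vef
POLE=ol - signalled by the affix -vef
ASPECT=ol - signalled by the affix so-
KEL=ta - signalled by the affix -kok
check: sougeskokvef -> sougeskekvef -> sougeskegvef
lemma: uges; POLE=ol; ASPECT=ol; KEL=ta


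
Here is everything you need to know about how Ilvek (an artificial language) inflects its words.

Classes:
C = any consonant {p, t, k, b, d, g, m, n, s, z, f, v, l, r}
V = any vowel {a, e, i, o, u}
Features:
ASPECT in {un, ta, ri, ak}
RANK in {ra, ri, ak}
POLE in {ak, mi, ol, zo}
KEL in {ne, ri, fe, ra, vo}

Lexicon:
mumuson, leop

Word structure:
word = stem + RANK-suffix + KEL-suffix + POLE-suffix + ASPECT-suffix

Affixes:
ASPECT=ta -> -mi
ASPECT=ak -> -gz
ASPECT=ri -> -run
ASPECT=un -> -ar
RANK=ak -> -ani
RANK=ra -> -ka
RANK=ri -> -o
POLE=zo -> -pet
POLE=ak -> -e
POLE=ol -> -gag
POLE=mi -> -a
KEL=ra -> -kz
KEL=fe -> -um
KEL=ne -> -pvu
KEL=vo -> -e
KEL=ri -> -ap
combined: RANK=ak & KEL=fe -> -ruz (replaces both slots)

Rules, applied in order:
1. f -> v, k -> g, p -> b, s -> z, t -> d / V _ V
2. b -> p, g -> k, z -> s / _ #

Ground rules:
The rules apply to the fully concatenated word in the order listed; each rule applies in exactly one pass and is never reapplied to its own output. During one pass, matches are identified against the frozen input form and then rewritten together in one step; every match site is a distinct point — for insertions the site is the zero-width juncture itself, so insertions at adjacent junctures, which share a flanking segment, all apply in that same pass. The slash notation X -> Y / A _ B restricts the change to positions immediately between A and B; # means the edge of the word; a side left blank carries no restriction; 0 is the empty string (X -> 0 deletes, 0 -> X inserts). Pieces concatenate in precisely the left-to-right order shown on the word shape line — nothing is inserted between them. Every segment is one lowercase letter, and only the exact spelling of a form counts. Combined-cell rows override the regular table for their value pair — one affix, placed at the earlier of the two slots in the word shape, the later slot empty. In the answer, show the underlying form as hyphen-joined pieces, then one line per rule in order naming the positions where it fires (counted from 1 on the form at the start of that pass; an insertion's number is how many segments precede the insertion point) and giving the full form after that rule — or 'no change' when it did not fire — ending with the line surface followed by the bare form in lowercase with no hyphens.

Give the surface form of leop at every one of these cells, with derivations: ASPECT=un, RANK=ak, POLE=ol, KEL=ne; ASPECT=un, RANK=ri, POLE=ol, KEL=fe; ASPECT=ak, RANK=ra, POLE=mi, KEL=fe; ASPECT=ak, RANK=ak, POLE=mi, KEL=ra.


cell ASPECT=un, RANK=ak, POLE=ol, KEL=ne:
underlying: leop-ani-pvu-gag-ar
1. f -> v, k -> g, p -> b, s -> z, t -> d / V _ V: fires at position(s) 4: leobanipvugagar
2. b -> p, g -> k, z -> s / _ #: no change
surface: leobanipvugagar

cell ASPECT=un, RANK=ri, POLE=ol, KEL=fe:
underlying: leop-o-um-gag-ar
1. f -> v, k -> g, p -> b, s -> z, t -> d / V _ V: fires at position(s) 4: leoboumgagar
2. b -> p, g -> k, z -> s / _ #: no change
surface: leoboumgagar

cell ASPECT=ak, RANK=ra, POLE=mi, KEL=fe:
underlying: leop-ka-um-a-gz
1. f -> v, k -> g, p -> b, s -> z, t -> d / V _ V: no change
2. b -> p, g -> k, z -> s / _ #: fires at position(s) 11: leopkaumags
surface: leopkaumags

cell ASPECT=ak, RANK=ak, POLE=mi, KEL=ra:
underlying: leop-ani-kz-a-gz
1. f -> v, k -> g, p -> b, s -> z, t -> d / V _ V: fires at position(s) 4: leobanikzagz
2. b -> p, g -> k, z -> s / _ #: fires at position(s) 12: leobanikzags
surface: leobanikzags


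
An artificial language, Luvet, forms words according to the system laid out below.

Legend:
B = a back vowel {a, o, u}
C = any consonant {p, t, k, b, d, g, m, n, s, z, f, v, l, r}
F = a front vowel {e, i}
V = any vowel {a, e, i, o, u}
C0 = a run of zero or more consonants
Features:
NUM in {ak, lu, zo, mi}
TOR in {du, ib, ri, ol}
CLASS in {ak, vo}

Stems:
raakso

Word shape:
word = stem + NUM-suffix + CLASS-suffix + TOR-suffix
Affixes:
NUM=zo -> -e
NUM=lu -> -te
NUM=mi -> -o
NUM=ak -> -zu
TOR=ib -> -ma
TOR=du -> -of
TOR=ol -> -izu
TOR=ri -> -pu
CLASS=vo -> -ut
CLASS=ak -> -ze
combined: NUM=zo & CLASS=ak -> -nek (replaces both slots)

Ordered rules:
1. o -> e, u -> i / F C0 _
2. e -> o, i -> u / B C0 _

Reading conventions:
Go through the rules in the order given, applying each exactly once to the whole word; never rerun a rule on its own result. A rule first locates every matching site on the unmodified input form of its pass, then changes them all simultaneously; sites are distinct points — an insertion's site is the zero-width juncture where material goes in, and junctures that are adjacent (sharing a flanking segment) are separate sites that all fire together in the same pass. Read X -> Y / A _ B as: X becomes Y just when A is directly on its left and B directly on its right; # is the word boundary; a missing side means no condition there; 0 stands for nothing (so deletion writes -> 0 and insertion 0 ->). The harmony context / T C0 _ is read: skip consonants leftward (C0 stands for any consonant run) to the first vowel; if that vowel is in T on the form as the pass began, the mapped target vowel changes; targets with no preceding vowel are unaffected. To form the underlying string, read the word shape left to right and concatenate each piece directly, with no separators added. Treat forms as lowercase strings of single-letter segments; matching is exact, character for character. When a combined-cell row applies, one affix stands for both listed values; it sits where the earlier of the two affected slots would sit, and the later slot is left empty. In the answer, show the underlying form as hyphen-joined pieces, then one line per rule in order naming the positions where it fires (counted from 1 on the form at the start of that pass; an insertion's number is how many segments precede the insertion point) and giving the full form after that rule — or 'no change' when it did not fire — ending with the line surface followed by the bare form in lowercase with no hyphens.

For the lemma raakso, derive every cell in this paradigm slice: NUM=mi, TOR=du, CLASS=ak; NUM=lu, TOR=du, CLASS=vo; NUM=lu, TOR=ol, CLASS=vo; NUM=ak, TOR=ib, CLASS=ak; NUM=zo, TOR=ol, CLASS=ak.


cell NUM=mi, TOR=du, CLASS=ak:
underlying: raakso-o-ze-of
1. o -> e, u -> i / F C0 _: fires at position(s) 10: raaksoozeef
2. e -> o, i -> u / B C0 _: fires at position(s) 9: raaksoozoef
surface: raaksoozoef

cell NUM=lu, TOR=du, CLASS=vo:
underlying: raakso-te-ut-of
1. o -> e, u -> i / F C0 _: fires at position(s) 9: raaksoteitof
2. e -> o, i -> u / B C0 _: fires at position(s) 8: raaksotoitof
surface: raaksotoitof

cell NUM=lu, TOR=ol, CLASS=vo:
underlying: raakso-te-ut-izu
1. o -> e, u -> i / F C0 _: fires at position(s) 9, 13: raaksoteitizi
2. e -> o, i -> u / B C0 _: fires at position(s) 8: raaksotoitizi
surface: raaksotoitizi

cell NUM=ak, TOR=ib, CLASS=ak:
underlying: raakso-zu-ze-ma
1. o -> e, u -> i / F C0 _: no change
2. e -> o, i -> u / B C0 _: fires at position(s) 10: raaksozuzoma
surface: raaksozuzoma

cell NUM=zo, TOR=ol, CLASS=ak:
underlying: raakso-nek-izu
1. o -> e, u -> i / F C0 _: fires at position(s) 12: raaksonekizi
2. e -> o, i -> u / B C0 _: fires at position(s) 8: raaksonokizi
surface: raaksonokizi


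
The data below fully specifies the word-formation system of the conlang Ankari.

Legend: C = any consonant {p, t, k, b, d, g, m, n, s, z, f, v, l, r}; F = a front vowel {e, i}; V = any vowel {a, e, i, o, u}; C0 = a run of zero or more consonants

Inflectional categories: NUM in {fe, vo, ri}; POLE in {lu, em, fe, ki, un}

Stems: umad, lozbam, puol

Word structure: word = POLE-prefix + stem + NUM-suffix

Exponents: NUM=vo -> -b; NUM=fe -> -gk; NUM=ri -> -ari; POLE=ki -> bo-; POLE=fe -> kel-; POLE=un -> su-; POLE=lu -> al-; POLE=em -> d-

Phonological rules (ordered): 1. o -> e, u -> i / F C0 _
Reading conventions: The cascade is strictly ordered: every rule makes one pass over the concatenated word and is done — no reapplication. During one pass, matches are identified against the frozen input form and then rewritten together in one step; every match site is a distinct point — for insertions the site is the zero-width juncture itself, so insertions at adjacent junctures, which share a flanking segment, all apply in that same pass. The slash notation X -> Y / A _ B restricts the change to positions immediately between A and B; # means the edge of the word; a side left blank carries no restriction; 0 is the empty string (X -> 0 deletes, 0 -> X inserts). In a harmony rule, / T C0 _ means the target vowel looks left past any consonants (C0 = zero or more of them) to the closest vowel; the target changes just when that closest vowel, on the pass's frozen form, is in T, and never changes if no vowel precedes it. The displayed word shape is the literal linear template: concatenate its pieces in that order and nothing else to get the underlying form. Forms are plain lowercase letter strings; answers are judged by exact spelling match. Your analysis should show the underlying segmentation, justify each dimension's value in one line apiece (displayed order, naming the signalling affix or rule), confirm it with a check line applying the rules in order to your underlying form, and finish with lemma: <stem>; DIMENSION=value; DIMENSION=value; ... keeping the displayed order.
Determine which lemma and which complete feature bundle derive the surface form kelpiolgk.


underlying: kel-puol-gk
NUM=fe - signalled by the affix -gk
POLE=fe - signalled by the affix kel-
check: kelpuolgk -> kelpiolgk
lemma: puol; NUM=fe; POLE=fe


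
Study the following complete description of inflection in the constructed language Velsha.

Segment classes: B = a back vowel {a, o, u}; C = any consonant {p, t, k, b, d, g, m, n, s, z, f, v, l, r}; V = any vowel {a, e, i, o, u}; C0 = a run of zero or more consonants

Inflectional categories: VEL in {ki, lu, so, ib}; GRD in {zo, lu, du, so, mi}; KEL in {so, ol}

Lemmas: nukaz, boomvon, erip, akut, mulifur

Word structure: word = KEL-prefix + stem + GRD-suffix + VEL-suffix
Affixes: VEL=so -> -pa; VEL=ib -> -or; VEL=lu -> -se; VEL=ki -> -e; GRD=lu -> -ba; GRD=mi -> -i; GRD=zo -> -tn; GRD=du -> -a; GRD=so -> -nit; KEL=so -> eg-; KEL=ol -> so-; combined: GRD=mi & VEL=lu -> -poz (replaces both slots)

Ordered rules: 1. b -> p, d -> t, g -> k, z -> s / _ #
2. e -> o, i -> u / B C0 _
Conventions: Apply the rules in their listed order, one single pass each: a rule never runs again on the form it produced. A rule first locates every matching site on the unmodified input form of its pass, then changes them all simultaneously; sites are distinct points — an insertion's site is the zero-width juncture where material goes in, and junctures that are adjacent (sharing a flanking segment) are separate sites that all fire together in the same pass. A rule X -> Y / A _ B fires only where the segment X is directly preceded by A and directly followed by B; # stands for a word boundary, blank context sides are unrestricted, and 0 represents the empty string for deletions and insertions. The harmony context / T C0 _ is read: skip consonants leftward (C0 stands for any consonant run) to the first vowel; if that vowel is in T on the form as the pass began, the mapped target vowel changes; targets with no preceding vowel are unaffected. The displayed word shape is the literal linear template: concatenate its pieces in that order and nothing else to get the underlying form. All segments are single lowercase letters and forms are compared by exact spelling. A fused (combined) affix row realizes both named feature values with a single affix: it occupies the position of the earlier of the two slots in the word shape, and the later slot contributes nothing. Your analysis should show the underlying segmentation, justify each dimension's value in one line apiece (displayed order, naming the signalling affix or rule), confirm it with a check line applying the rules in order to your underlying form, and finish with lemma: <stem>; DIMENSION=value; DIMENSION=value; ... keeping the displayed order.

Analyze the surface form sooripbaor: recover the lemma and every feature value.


underlying: so-erip-ba-or
VEL=ib - signalled by the affix -or
GRD=lu - signalled by the affix -ba
KEL=ol - signalled by the affix so-
check: soeripbaor -> soeripbaor -> sooripbaor
lemma: erip; VEL=ib; GRD=lu; KEL=ol


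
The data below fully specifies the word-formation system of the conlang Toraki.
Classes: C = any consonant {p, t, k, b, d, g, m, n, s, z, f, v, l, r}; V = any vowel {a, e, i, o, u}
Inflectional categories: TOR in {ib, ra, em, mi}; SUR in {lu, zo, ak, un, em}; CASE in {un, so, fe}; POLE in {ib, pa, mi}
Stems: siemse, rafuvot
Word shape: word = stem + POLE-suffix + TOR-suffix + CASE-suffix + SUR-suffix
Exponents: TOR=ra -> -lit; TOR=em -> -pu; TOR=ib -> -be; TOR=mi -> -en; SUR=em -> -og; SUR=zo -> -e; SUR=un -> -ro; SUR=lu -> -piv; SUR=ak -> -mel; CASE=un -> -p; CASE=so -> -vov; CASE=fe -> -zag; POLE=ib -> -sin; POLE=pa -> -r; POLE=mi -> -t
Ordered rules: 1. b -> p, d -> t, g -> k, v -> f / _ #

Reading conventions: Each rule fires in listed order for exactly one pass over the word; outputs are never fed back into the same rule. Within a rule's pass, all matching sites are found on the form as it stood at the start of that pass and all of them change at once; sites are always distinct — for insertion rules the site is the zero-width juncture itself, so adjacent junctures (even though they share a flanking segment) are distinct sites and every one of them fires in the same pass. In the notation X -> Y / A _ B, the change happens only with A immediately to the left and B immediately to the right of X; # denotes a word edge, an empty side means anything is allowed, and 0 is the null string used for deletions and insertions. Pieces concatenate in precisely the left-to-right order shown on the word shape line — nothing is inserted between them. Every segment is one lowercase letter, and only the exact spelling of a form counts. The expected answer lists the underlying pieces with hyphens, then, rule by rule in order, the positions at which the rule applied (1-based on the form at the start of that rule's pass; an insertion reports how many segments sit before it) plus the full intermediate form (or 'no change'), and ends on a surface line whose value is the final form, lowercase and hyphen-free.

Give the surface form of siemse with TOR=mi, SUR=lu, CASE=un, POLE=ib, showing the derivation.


underlying: siemse-sin-en-p-piv
1. b -> p, d -> t, g -> k, v -> f / _ #: fires at position(s) 15: siemsesinenppif
surface: siemsesinenppif


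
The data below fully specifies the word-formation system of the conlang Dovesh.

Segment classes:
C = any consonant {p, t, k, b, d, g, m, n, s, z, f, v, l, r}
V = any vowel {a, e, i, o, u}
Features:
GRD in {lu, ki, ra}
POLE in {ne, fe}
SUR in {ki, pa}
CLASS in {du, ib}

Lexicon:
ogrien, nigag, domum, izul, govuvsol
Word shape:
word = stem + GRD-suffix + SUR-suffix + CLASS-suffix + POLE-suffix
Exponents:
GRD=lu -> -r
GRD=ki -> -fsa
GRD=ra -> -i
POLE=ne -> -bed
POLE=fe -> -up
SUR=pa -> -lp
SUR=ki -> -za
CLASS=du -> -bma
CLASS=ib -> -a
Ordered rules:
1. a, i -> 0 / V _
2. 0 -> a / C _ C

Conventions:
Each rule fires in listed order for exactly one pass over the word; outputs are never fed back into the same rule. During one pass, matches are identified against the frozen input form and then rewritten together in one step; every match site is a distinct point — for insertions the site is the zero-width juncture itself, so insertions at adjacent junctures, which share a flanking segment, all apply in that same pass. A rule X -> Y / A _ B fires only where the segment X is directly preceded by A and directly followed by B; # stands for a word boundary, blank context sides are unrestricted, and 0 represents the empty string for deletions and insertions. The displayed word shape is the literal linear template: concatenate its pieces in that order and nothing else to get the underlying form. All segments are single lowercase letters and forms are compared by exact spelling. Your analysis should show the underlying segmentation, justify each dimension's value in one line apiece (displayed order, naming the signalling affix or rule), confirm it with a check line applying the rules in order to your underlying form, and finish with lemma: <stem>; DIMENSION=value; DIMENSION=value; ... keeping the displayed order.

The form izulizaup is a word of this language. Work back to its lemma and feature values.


underlying: izul-i-za-a-up
GRD=ra - signalled by the affix -i
POLE=fe - signalled by the affix -up
SUR=ki - signalled by the affix -za
CLASS=ib - signalled by the affix -a
check: izulizaaup -> izulizaup -> izulizaup
lemma: izul; GRD=ra; POLE=fe; SUR=ki; CLASS=ib


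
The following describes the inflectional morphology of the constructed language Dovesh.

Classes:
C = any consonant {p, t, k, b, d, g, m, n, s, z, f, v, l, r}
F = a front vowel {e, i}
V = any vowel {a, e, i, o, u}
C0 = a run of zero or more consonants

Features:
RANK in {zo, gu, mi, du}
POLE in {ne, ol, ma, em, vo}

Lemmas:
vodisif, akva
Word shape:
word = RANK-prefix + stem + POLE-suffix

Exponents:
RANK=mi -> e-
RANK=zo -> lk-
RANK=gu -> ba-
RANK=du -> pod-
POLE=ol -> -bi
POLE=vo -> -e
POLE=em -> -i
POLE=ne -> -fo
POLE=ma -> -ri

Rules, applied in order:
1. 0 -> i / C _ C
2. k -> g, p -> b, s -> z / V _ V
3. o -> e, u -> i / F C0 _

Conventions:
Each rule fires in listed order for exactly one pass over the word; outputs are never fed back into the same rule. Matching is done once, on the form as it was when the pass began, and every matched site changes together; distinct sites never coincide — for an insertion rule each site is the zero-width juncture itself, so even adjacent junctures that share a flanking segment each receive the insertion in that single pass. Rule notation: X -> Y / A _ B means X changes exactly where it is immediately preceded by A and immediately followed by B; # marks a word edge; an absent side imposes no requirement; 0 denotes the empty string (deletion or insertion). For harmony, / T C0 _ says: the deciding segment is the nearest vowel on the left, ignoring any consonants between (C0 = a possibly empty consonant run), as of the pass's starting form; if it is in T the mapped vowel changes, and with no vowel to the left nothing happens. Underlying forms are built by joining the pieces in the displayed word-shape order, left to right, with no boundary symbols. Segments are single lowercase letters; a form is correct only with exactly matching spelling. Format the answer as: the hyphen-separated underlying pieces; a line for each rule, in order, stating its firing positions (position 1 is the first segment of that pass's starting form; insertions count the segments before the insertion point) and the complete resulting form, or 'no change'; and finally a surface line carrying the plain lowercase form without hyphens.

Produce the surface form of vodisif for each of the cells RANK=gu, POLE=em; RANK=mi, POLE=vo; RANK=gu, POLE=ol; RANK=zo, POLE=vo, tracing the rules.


cell RANK=gu, POLE=em:
underlying: ba-vodisif-i
1. 0 -> i / C _ C: no change
2. k -> g, p -> b, s -> z / V _ V: fires at position(s) 7: bavodizifi
3. o -> e, u -> i / F C0 _: no change
surface: bavodizifi

cell RANK=mi, POLE=vo:
underlying: e-vodisif-e
1. 0 -> i / C _ C: no change
2. k -> g, p -> b, s -> z / V _ V: fires at position(s) 6: evodizife
3. o -> e, u -> i / F C0 _: fires at position(s) 3: evedizife
surface: evedizife

cell RANK=gu, POLE=ol:
underlying: ba-vodisif-bi
1. 0 -> i / C _ C: inserts after position(s) 9: bavodisifibi
2. k -> g, p -> b, s -> z / V _ V: fires at position(s) 7: bavodizifibi
3. o -> e, u -> i / F C0 _: no change
surface: bavodizifibi

cell RANK=zo, POLE=vo:
underlying: lk-vodisif-e
1. 0 -> i / C _ C: inserts after position(s) 1, 2: likivodisife
2. k -> g, p -> b, s -> z / V _ V: fires at position(s) 3, 9: ligivodizife
3. o -> e, u -> i / F C0 _: fires at position(s) 6: ligivedizife
surface: ligivedizife


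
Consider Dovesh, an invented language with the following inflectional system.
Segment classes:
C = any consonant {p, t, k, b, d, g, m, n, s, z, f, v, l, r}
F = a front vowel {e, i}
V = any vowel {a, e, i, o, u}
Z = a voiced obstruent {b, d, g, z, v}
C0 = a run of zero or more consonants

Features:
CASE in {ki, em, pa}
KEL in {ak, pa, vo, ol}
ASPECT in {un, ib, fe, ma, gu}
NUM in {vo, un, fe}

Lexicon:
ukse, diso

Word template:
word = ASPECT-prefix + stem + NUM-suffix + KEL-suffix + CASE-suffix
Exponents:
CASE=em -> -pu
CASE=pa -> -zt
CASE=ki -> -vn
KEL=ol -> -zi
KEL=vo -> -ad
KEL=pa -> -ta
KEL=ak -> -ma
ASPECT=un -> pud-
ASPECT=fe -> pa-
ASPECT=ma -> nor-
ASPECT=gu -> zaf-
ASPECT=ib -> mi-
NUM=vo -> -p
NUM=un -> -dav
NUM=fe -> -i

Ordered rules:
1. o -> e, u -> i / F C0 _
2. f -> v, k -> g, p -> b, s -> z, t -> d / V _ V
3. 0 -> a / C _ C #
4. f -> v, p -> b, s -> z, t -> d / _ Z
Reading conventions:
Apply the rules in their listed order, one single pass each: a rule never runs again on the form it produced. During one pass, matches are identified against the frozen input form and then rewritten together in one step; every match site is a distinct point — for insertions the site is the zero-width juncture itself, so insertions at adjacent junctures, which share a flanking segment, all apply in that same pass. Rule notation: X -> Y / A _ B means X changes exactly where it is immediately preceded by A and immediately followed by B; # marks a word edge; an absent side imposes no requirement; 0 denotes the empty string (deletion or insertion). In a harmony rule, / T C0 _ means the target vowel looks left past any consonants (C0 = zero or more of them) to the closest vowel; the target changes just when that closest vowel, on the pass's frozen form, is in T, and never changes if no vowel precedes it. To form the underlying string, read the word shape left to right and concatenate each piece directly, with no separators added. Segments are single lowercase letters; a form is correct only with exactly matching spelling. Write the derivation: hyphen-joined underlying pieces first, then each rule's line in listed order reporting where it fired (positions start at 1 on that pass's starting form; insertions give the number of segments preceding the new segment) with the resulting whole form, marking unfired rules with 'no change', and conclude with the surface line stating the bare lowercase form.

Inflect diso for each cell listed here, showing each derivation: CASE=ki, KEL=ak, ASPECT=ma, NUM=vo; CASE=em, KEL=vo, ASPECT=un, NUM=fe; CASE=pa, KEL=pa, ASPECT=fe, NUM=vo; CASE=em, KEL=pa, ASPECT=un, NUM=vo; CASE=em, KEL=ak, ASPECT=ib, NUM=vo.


cell CASE=ki, KEL=ak, ASPECT=ma, NUM=vo:
underlying: nor-diso-p-ma-vn
1. o -> e, u -> i / F C0 _: fires at position(s) 7: nordisepmavn
2. f -> v, k -> g, p -> b, s -> z, t -> d / V _ V: fires at position(s) 6: nordizepmavn
3. 0 -> a / C _ C #: inserts after position(s) 11: nordizepmavan
4. f -> v, p -> b, s -> z, t -> d / _ Z: no change
surface: nordizepmavan

cell CASE=em, KEL=vo, ASPECT=un, NUM=fe:
underlying: pud-diso-i-ad-pu
1. o -> e, u -> i / F C0 _: fires at position(s) 7: puddiseiadpu
2. f -> v, k -> g, p -> b, s -> z, t -> d / V _ V: fires at position(s) 6: puddizeiadpu
3. 0 -> a / C _ C #: no change
4. f -> v, p -> b, s -> z, t -> d / _ Z: no change
surface: puddizeiadpu

cell CASE=pa, KEL=pa, ASPECT=fe, NUM=vo:
underlying: pa-diso-p-ta-zt
1. o -> e, u -> i / F C0 _: fires at position(s) 6: padiseptazt
2. f -> v, k -> g, p -> b, s -> z, t -> d / V _ V: fires at position(s) 5: padizeptazt
3. 0 -> a / C _ C #: inserts after position(s) 10: padizeptazat
4. f -> v, p -> b, s -> z, t -> d / _ Z: no change
surface: padizeptazat

cell CASE=em, KEL=pa, ASPECT=un, NUM=vo:
underlying: pud-diso-p-ta-pu
1. o -> e, u -> i / F C0 _: fires at position(s) 7: puddiseptapu
2. f -> v, k -> g, p -> b, s -> z, t -> d / V _ V: fires at position(s) 6, 11: puddizeptabu
3. 0 -> a / C _ C #: no change
4. f -> v, p -> b, s -> z, t -> d / _ Z: no change
surface: puddizeptabu

cell CASE=em, KEL=ak, ASPECT=ib, NUM=vo:
underlying: mi-diso-p-ma-pu
1. o -> e, u -> i / F C0 _: fires at position(s) 6: midisepmapu
2. f -> v, k -> g, p -> b, s -> z, t -> d / V _ V: fires at position(s) 5, 10: midizepmabu
3. 0 -> a / C _ C #: no change
4. f -> v, p -> b, s -> z, t -> d / _ Z: no change
surface: midizepmabu


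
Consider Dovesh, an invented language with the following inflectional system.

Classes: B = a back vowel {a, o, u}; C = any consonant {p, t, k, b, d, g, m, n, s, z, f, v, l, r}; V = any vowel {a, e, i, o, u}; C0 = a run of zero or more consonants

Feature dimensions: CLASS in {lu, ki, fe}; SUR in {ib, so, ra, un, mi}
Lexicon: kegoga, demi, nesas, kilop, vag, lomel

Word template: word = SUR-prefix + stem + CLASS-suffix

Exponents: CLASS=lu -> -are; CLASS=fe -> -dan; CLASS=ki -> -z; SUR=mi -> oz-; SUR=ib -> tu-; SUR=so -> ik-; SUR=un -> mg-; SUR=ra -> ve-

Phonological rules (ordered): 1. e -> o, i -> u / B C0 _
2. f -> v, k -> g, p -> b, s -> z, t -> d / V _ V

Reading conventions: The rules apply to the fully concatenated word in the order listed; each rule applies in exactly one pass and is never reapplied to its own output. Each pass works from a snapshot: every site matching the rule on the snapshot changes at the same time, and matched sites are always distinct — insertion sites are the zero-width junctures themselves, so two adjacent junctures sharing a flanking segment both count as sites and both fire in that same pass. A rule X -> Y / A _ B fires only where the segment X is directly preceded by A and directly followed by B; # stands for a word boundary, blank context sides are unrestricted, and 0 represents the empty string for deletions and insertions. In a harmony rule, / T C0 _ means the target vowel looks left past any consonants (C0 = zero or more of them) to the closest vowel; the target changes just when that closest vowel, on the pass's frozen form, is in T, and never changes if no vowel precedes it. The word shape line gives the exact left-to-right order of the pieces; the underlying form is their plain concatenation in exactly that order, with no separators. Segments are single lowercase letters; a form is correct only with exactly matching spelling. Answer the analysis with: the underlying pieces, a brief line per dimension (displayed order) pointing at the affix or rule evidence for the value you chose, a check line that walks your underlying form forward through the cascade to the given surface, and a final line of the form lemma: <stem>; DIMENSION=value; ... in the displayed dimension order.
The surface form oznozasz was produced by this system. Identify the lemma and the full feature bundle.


underlying: oz-nesas-z
CLASS=ki - signalled by the affix -z
SUR=mi - signalled by the affix oz-
check: oznesasz -> oznosasz -> oznozasz
lemma: nesas; CLASS=ki; SUR=mi


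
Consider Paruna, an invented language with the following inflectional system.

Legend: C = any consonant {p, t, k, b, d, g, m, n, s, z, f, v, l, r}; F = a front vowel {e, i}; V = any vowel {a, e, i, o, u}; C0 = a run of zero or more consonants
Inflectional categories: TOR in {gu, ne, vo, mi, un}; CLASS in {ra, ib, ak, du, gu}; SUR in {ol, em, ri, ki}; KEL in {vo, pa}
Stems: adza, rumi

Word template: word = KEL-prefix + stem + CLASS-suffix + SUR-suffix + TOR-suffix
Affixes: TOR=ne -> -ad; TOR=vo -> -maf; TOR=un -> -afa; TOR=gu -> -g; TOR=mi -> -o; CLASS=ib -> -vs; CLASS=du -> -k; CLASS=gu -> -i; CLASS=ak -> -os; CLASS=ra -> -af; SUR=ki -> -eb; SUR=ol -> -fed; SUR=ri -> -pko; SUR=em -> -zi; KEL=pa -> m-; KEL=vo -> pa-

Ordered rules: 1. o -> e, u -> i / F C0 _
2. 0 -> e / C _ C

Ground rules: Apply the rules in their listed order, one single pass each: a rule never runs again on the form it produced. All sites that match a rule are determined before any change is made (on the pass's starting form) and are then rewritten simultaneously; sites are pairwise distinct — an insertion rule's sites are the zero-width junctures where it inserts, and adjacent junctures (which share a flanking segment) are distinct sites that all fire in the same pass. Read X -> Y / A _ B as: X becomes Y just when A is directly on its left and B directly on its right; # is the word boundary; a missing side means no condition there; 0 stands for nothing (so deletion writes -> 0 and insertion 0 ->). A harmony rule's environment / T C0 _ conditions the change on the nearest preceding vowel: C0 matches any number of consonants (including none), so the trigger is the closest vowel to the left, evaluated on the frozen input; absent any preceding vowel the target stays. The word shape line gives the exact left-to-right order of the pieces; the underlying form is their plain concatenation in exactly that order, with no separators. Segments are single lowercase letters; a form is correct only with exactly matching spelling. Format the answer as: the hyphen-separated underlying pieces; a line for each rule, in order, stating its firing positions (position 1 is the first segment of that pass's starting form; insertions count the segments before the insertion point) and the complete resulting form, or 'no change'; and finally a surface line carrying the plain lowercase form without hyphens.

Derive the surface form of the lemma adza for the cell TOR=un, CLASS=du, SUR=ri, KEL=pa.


underlying: m-adza-k-pko-afa
1. o -> e, u -> i / F C0 _: no change
2. 0 -> e / C _ C: inserts after position(s) 3, 6, 7: madezakepekoafa
surface: madezakepekoafa


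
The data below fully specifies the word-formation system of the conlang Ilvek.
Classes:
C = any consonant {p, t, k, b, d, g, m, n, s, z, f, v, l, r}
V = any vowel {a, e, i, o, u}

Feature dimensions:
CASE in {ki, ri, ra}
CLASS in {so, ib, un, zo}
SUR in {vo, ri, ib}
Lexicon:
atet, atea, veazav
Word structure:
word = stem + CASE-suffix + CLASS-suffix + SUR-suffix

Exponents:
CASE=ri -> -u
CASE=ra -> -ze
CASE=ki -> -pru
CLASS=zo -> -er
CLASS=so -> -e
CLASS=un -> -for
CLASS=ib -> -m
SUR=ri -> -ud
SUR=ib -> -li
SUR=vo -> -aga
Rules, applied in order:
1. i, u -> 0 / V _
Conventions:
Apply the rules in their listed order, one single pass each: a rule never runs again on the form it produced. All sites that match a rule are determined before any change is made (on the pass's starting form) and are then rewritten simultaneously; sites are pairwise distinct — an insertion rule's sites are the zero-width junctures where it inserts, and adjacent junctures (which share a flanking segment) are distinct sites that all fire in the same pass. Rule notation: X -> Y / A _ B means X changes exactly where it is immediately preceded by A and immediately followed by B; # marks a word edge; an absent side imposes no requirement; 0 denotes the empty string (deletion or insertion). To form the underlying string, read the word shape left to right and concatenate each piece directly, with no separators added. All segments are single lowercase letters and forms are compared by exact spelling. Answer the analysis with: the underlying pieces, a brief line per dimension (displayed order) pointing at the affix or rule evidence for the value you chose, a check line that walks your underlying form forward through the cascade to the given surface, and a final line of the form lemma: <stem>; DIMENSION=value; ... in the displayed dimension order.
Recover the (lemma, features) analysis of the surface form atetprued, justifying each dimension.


underlying: atet-pru-e-ud
CASE=ki - signalled by the affix -pru
CLASS=so - signalled by the affix -e
SUR=ri - signalled by the affix -ud
check: atetprueud -> atetprued
lemma: atet; CASE=ki; CLASS=so; SUR=ri


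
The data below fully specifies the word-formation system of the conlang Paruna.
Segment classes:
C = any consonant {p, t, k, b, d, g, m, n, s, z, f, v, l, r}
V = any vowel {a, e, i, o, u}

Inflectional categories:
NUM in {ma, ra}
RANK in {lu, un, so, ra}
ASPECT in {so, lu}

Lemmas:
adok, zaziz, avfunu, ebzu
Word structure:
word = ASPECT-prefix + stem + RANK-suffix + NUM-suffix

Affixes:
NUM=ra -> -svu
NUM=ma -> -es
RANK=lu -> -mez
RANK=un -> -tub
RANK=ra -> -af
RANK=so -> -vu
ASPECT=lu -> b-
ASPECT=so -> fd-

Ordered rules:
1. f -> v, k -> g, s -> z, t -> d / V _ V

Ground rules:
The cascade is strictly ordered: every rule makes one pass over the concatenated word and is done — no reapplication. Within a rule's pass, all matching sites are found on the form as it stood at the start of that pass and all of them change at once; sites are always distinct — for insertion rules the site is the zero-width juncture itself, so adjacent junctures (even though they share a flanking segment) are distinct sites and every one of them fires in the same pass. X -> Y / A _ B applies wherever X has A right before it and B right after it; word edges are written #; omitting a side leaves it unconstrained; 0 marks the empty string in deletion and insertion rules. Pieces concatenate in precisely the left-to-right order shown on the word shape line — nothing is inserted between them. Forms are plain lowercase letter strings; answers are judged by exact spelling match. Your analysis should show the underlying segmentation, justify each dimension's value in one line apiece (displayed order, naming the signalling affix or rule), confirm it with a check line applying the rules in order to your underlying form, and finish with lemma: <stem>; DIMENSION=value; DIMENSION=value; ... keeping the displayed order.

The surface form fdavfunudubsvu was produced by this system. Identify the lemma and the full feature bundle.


underlying: fd-avfunu-tub-svu
NUM=ra - signalled by the affix -svu
RANK=un - signalled by the affix -tub
ASPECT=so - signalled by the affix fd-
check: fdavfunutubsvu -> fdavfunudubsvu
lemma: avfunu; NUM=ra; RANK=un; ASPECT=so


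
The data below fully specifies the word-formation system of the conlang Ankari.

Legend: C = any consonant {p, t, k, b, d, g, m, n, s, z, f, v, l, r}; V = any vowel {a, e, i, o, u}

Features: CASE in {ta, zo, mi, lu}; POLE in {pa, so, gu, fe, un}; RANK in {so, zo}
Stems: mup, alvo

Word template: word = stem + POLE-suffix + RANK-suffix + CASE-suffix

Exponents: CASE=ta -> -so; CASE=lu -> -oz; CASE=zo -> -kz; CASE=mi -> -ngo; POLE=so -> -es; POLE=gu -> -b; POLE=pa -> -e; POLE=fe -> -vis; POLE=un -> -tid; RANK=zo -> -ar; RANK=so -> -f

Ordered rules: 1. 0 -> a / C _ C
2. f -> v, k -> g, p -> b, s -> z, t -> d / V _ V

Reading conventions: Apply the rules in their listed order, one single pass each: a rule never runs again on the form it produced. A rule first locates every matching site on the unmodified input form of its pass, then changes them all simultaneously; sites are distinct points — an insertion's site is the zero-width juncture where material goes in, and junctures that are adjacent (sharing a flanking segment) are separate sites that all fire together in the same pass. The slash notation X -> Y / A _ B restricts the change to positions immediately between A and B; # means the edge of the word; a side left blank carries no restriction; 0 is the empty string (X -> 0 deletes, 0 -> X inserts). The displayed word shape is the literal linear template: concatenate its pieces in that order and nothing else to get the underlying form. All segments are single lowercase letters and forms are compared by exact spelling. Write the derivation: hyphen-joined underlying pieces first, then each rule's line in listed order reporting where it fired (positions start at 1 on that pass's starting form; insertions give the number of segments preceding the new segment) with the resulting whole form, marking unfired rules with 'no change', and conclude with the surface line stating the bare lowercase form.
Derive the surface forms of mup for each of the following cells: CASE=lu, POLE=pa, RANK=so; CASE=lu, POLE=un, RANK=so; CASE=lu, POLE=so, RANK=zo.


cell CASE=lu, POLE=pa, RANK=so:
underlying: mup-e-f-oz
1. 0 -> a / C _ C: no change
2. f -> v, k -> g, p -> b, s -> z, t -> d / V _ V: fires at position(s) 3, 5: mubevoz
surface: mubevoz

cell CASE=lu, POLE=un, RANK=so:
underlying: mup-tid-f-oz
1. 0 -> a / C _ C: inserts after position(s) 3, 6: mupatidafoz
2. f -> v, k -> g, p -> b, s -> z, t -> d / V _ V: fires at position(s) 3, 5, 9: mubadidavoz
surface: mubadidavoz

cell CASE=lu, POLE=so, RANK=zo:
underlying: mup-es-ar-oz
1. 0 -> a / C _ C: no change
2. f -> v, k -> g, p -> b, s -> z, t -> d / V _ V: fires at position(s) 3, 5: mubezaroz
surface: mubezaroz
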